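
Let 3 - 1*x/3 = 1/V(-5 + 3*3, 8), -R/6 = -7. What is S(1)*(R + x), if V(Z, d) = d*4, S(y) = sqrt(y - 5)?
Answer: 1629*I/16 ≈ 101.81*I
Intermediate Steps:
S(y) = sqrt(-5 + y)
V(Z, d) = 4*d
R = 42 (R = -6*(-7) = 42)
x = 285/32 (x = 9 - 3/(4*8) = 9 - 3/32 = 285/32 ≈ 8.9063)
S(1)*(R + x) = sqrt(-5 + 1)*(42 + 285/32) = sqrt(-4)*(1629/32) = (2*I)*(1629/32) = 1629*I/16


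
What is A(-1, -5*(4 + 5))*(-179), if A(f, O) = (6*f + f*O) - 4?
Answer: -6265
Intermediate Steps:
A(f, O) = -4 + 6*f + O*f (A(f, O) = (6*f + O*f) - 4 = -4 + 6*f + O*f)
A(-1, -5*(4 + 5))*(-179) = (-4 + 6*(-1) - 5*(4 + 5)*(-1))*(-179) = (-4 - 6 - 5*9*(-1))*(-179) = (-4 - 6 - 45*(-1))*(-179) = (-4 - 6 + 45)*(-179) = 35*(-179) = -6265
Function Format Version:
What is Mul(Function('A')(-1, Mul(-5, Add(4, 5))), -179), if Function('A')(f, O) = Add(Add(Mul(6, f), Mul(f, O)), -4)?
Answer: -6265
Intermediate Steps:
Function('A')(f, O) = Add(-4, Mul(6, f), Mul(O, f)) (Function('A')(f, O) = Add(Add(Mul(6, f), Mul(O, f)), -4) = Add(-4, Mul(6, f), Mul(O, f)))
Mul(Function('A')(-1, Mul(-5, Add(4, 5))), -179) = Mul(Add(-4, Mul(6, -1), Mul(Mul(-5, Add(4, 5)), -1)), -179) = Mul(Add(-4, -6, Mul(Mul(-5, 9), -1)), -179) = Mul(Add(-4, -6, Mul(-45, -1)), -179) = Mul(Add(-4, -6, 45), -179) = Mul(35, -179) = -6265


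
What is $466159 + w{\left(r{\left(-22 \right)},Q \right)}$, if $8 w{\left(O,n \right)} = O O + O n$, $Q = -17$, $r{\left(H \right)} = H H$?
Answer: $\frac{988825}{2} \approx 4.9441 \cdot 10^{5}$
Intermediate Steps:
$r{\left(H \right)} = H^{2}$
$w{\left(O,n \right)} = \frac{O^{2}}{8} + \frac{O n}{8}$ ($w{\left(O,n \right)} = \frac{O O + O n}{8} = \frac{O^{2} + O n}{8} = \frac{O^{2}}{8} + \frac{O n}{8}$)
$466159 + w{\left(r{\left(-22 \right)},Q \right)} = 466159 + \frac{\left(-22\right)^{2} \left(\left(-22\right)^{2} - 17\right)}{8} = 466159 + \frac{1}{8} \cdot 484 \left(484 - 17\right) = 466159 + \frac{1}{8} \cdot 484 \cdot 467 = 466159 + \frac{56507}{2} = \frac{988825}{2}$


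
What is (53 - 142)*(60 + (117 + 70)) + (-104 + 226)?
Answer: -21861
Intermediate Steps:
(53 - 142)*(60 + (117 + 70)) + (-104 + 226) = -89*(60 + 187) + 122 = -89*247 + 122 = -21983 + 122 = -21861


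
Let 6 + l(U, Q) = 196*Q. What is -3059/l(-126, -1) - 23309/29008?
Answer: 42013527/2929808 ≈ 14.340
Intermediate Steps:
l(U, Q) = -6 + 196*Q
-3059/l(-126, -1) - 23309/29008 = -3059/(-6 + 196*(-1)) - 23309/29008 = -3059/(-6 - 196) - 23309*1/29008 = -3059/(-202) - 23309/29008 = -3059*(-1/202) - 23309/29008 = 3059/202 - 23309/29008 = 42013527/2929808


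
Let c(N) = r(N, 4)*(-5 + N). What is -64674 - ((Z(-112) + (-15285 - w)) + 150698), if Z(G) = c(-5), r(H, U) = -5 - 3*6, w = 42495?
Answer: -157822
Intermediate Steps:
r(H, U) = -23 (r(H, U) = -5 - 18 = -23)
c(N) = 115 - 23*N (c(N) = -23*(-5 + N) = 115 - 23*N)
Z(G) = 230 (Z(G) = 115 - 23*(-5) = 115 + 115 = 230)
-64674 - ((Z(-112) + (-15285 - w)) + 150698) = -64674 - ((230 + (-15285 - 1*42495)) + 150698) = -64674 - ((230 + (-15285 - 42495)) + 150698) = -64674 - ((230 - 57780) + 150698) = -64674 - (-57550 + 150698) = -64674 - 1*93148 = -64674 - 93148 = -157822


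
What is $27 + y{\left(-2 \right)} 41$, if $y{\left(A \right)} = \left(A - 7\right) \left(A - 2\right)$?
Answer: $1503$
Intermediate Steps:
$y{\left(A \right)} = \left(-7 + A\right) \left(-2 + A\right)$
$27 + y{\left(-2 \right)} 41 = 27 + \left(14 + \left(-2\right)^{2} - -18\right) 41 = 27 + \left(14 + 4 + 18\right) 41 = 27 + 36 \cdot 41 = 27 + 1476 = 1503$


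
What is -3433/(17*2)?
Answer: -3433/34 ≈ -100.97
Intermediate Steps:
-3433/(17*2) = -3433/34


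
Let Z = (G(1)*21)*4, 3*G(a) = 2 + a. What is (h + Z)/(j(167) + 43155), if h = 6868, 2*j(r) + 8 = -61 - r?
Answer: 6952/43037 ≈ 0.16154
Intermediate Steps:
j(r) = -69/2 - r/2 (j(r) = -4 + (-61 - r)/2 = -4 + (-61/2 - r/2) = -69/2 - r/2)
G(a) = ⅔ + a/3 (G(a) = (2 + a)/3 = ⅔ + a/3)
Z = 84 (Z = ((⅔ + (⅓)*1)*21)*4 = ((⅔ + ⅓)*21)*4 = (1*21)*4 = 21*4 = 84)
(h + Z)/(j(167) + 43155) = (6868 + 84)/((-69/2 - ½*167) + 43155) = 6952/((-69/2 - 167/2) + 43155) = 6952/(-118 + 43155) = 6952/43037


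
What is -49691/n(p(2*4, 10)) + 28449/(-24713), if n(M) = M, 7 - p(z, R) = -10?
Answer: -72264548/24713 ≈ -2924.2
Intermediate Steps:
p(z, R) = 17 (p(z, R) = 7 - 1*(-10) = 7 + 10 = 17)
-49691/n(p(2*4, 10)) + 28449/(-24713) = -49691/17 + 28449/(-24713) = -49691*1/17 + 28449*(-1/24713) = -2923 - 28449/24713 = -72264548/24713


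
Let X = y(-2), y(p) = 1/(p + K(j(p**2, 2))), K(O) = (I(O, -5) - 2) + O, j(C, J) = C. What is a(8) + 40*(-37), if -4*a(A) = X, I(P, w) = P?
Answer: -23681/16 ≈ -1480.1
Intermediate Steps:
K(O) = -2 + 2*O (K(O) = (O - 2) + O = (-2 + O) + O = -2 + 2*O)
y(p) = 1/(-2 + p + 2*p**2) (y(p) = 1/(p + (-2 + 2*p**2)) = 1/(-2 + p + 2*p**2))
X = 1/4 (X = 1/(-2 - 2 + 2*(-2)**2) = 1/(-2 - 2 + 2*4) = 1/(-2 - 2 + 8) = 1/4 ≈ 0.25000)
a(A) = -1/16 (a(A) = -1/4*1/4 = -1/16)
a(8) + 40*(-37) = -1/16 + 40*(-37) = -1/16 - 1480 = -23681/16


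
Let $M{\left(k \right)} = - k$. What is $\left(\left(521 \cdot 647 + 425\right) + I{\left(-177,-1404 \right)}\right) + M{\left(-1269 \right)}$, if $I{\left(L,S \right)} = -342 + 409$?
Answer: $338848$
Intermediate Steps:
$I{\left(L,S \right)} = 67$
$\left(\left(521 \cdot 647 + 425\right) + I{\left(-177,-1404 \right)}\right) + M{\left(-1269 \right)} = \left(\left(521 \cdot 647 + 425\right) + 67\right) - -1269 = \left(\left(337087 + 425\right) + 67\right) + 1269 = \left(337512 + 67\right) + 1269 = 337579 + 1269 = 338848$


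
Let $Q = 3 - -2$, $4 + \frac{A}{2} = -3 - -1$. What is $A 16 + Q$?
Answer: $-187$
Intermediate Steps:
$A = -12$ ($A = -8 + 2 \left(-3 - -1\right) = -8 + 2 \left(-3 + 1\right) = -8 + 2 \left(-2\right) = -8 - 4 = -12$)
$Q = 5$ ($Q = 3 + 2 = 5$)
$A 16 + Q = \left(-12\right) 16 + 5 = -192 + 5 = -187$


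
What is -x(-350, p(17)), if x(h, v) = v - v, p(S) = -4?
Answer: 0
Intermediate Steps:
x(h, v) = 0
-x(-350, p(17)) = -1*0 = 0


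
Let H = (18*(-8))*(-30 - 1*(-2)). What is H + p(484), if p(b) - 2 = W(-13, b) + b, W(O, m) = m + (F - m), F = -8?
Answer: 4510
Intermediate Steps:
W(O, m) = -8 (W(O, m) = m + (-8 - m) = -8)
p(b) = -6 + b (p(b) = 2 + (-8 + b) = -6 + b)
H = 4032 (H = -144*(-30 + 2) = -144*(-28) = 4032)
H + p(484) = 4032 + (-6 + 484) = 4032 + 478 = 4510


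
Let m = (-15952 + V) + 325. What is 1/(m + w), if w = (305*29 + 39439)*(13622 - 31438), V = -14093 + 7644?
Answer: -1/860249820 ≈ -1.1625e-9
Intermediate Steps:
V = -6449
m = -22076 (m = (-15952 - 6449) + 325 = -22401 + 325 = -22076)
w = -860227744 (w = (8845 + 39439)*(-17816) = 48284*(-17816) = -860227744)
1/(m + w) = 1/(-22076 - 860227744) = 1/(-860249820) = -1/860249820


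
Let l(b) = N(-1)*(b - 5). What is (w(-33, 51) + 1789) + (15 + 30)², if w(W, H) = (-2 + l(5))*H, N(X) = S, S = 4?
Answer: 3712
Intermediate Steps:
N(X) = 4
l(b) = -20 + 4*b (l(b) = 4*(b - 5) = 4*(-5 + b) = -20 + 4*b)
w(W, H) = -2*H (w(W, H) = (-2 + (-20 + 4*5))*H = (-2 + (-20 + 20))*H = (-2 + 0)*H = -2*H)
(w(-33, 51) + 1789) + (15 + 30)² = (-2*51 + 1789) + (15 + 30)² = (-102 + 1789) + 45² = 1687 + 2025 = 3712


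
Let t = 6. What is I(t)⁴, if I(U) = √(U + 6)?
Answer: 144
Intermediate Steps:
I(U) = √(6 + U)
I(t)⁴ = (√(6 + 6))⁴ = (√12)⁴ = (2*√3)⁴ = 144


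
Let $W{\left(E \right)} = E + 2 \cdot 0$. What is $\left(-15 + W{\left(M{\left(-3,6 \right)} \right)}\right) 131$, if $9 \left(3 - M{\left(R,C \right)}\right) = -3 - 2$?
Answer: $- \frac{13493}{9} \approx -1499.2$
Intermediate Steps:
$M{\left(R,C \right)} = \frac{32}{9}$ ($M{\left(R,C \right)} = 3 - \frac{-3 - 2}{9} = 3 - - \frac{5}{9} = 3 + \frac{5}{9} = \frac{32}{9}$)
$W{\left(E \right)} = E$ ($W{\left(E \right)} = E + 0 = E$)
$\left(-15 + W{\left(M{\left(-3,6 \right)} \right)}\right) 131 = \left(-15 + \frac{32}{9}\right) 131 = \left(- \frac{103}{9}\right) 131 = - \frac{13493}{9}$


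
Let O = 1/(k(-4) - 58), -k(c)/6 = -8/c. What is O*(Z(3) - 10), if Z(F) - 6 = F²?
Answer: -1/14 ≈ -0.071429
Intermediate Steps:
k(c) = 48/c (k(c) = -(-48)/c = 48/c)
O = -1/70 (O = 1/(48/(-4) - 58) = 1/(48*(-¼) - 58) = 1/(-12 - 58) = 1/(-70) = -1/70 ≈ -0.014286)
Z(F) = 6 + F²
O*(Z(3) - 10) = -((6 + 3²) - 10)/70 = -((6 + 9) - 10)/70 = -(15 - 10)/70 = -1/70*5 = -1/14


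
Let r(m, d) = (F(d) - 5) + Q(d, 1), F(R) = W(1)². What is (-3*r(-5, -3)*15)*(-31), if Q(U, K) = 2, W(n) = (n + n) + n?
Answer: 8370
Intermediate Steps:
W(n) = 3*n (W(n) = 2*n + n = 3*n)
F(R) = 9 (F(R) = (3*1)² = 3² = 9)
r(m, d) = 6 (r(m, d) = (9 - 5) + 2 = 4 + 2 = 6)
(-3*r(-5, -3)*15)*(-31) = (-3*6*15)*(-31) = -18*15*(-31) = -270*(-31) = 8370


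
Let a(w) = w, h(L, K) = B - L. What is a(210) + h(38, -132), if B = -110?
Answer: 62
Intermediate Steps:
h(L, K) = -110 - L
a(210) + h(38, -132) = 210 + (-110 - 1*38) = 210 + (-110 - 38) = 210 - 148 = 62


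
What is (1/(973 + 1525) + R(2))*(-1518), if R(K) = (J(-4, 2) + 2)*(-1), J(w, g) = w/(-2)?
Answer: 7583169/1249 ≈ 6071.4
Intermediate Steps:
J(w, g) = -w/2 (J(w, g) = w*(-1/2) = -w/2)
R(K) = -4 (R(K) = (-1/2*(-4) + 2)*(-1) = (2 + 2)*(-1) = 4*(-1) = -4)
(1/(973 + 1525) + R(2))*(-1518) = (1/(973 + 1525) - 4)*(-1518) = (1/2498 - 4)*(-1518) = -9991/2498*(-1518) = 7583169/1249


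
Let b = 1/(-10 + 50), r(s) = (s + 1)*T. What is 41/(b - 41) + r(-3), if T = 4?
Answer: -14752/1639 ≈ -9.0006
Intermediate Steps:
r(s) = 4 + 4*s (r(s) = (s + 1)*4 = (1 + s)*4 = 4 + 4*s)
b = 1/40 ≈ 0.025000
41/(b - 41) + r(-3) = 41/(1/40 - 41) + (4 + 4*(-3)) = 41/(-1639/40) + (4 - 12) = 41*(-40/1639) - 8 = -1640/1639 - 8 = -14752/1639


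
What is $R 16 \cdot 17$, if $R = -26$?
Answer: $-7072$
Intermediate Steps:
$R 16 \cdot 17 = \left(-26\right) 16 \cdot 17 = \left(-416\right) 17 = -7072$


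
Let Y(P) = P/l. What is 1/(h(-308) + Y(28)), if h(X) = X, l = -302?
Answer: -151/46522 ≈ -0.0032458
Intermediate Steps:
Y(P) = -P/302 (Y(P) = P/(-302) = P*(-1/302) = -P/302)
1/(h(-308) + Y(28)) = 1/(-308 - 1/302*28) = 1/(-308 - 14/151) = 1/(-46522/151) = -151/46522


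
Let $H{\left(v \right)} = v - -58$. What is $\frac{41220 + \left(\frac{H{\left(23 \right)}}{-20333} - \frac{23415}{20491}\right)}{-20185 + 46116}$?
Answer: $\frac{17173567436694}{10803982676293} \approx 1.5896$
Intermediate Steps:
$H{\left(v \right)} = 58 + v$ ($H{\left(v \right)} = v + 58 = 58 + v$)
$\frac{41220 + \left(\frac{H{\left(23 \right)}}{-20333} - \frac{23415}{20491}\right)}{-20185 + 46116} = \frac{41220 - \left(\frac{23415}{20491} - \frac{58 + 23}{-20333}\right)}{-20185 + 46116} = \frac{41220 + \left(81 \left(- \frac{1}{20333}\right) - \frac{23415}{20491}\right)}{25931} = \left(41220 - \frac{477756966}{416643503}\right) \frac{1}{25931} = \frac{17173567436694}{416643503} \cdot \frac{1}{25931} = \frac{17173567436694}{10803982676293}$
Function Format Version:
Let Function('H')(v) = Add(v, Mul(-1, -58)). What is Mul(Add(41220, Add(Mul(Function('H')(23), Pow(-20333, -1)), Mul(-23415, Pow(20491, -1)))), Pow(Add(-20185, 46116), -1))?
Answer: Rational(17173567436694, 10803982676293) ≈ 1.5896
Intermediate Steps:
Function('H')(v) = Add(58, v) (Function('H')(v) = Add(v, 58) = Add(58, v))
Mul(Add(41220, Add(Mul(Function('H')(23), Pow(-20333, -1)), Mul(-23415, Pow(20491, -1)))), Pow(Add(-20185, 46116), -1)) = Mul(Add(41220, Add(Mul(Add(58, 23), Pow(-20333, -1)), Mul(-23415, Pow(20491, -1)))), Pow(Add(-20185, 46116), -1)) = Mul(Add(41220, Add(Mul(81, Rational(-1, 20333)), Mul(-23415, Rational(1, 20491)))), Pow(25931, -1)) = Mul(Add(41220, Add(Rational(-81, 20333), Rational(-23415, 20491))), Rational(1, 25931)) = Mul(Add(41220, Rational(-477756966, 416643503)), Rational(1, 25931)) = Mul(Rational(17173567436694, 416643503), Rational(1, 25931)) = Rational(17173567436694, 10803982676293)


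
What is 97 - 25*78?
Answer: -1853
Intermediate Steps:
97 - 25*78 = 97 - 1950 = -1853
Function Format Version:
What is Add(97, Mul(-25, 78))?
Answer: -1853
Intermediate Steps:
Add(97, Mul(-25, 78)) = Add(97, -1950) = -1853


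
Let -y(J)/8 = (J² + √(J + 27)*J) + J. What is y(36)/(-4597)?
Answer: 10656/4597 + 864*√7/4597 ≈ 2.8153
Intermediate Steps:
y(J) = -8*J - 8*J² - 8*J*√(27 + J) (y(J) = -8*((J² + √(J + 27)*J) + J) = -8*((J² + √(27 + J)*J) + J) = -8*((J² + J*√(27 + J)) + J) = -8*(J + J² + J*√(27 + J)) = -8*J - 8*J² - 8*J*√(27 + J))
y(36)/(-4597) = -8*36*(1 + 36 + √(27 + 36))/(-4597) = -8*36*(1 + 36 + √63)*(-1/4597) = -8*36*(1 + 36 + 3*√7)*(-1/4597) = -8*36*(37 + 3*√7)*(-1/4597) = (-10656 - 864*√7)*(-1/4597) = 10656/4597 + 864*√7/4597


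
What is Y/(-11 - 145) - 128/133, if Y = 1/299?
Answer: -5970565/6203652 ≈ -0.96243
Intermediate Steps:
Y = 1/299 ≈ 0.0033445
Y/(-11 - 145) - 128/133 = 1/(299*(-11 - 145)) - 128/133 = (1/299)/(-156) - 128*1/133 = (1/299)*(-1/156) - 128/133 = -1/46644 - 128/133 = -5970565/6203652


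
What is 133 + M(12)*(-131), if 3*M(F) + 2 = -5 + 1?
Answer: 395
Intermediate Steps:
M(F) = -2 (M(F) = -⅔ + (-5 + 1)/3 = -⅔ + (⅓)*(-4) = -⅔ - 4/3 = -2)
133 + M(12)*(-131) = 133 - 2*(-131) = 133 + 262 = 395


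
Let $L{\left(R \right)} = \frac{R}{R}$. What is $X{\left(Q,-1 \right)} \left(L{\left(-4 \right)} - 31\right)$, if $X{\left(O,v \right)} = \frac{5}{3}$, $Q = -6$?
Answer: $-50$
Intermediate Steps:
$X{\left(O,v \right)} = \frac{5}{3}$ ($X{\left(O,v \right)} = 5 \cdot \frac{1}{3} = \frac{5}{3}$)
$L{\left(R \right)} = 1$
$X{\left(Q,-1 \right)} \left(L{\left(-4 \right)} - 31\right) = \frac{5 \left(1 - 31\right)}{3} = \frac{5}{3} \left(-30\right) = -50$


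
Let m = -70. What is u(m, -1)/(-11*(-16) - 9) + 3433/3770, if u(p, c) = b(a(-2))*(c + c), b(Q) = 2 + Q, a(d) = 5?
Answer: 520531/629590 ≈ 0.82678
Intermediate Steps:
u(p, c) = 14*c (u(p, c) = (2 + 5)*(c + c) = 7*(2*c) = 14*c)
u(m, -1)/(-11*(-16) - 9) + 3433/3770 = (14*(-1))/(-11*(-16) - 9) + 3433/3770 = -14/(176 - 9) + 3433*(1/3770) = -14/167 + 3433/3770 = 520531/629590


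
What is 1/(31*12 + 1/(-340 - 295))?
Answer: 635/236219 ≈ 0.0026882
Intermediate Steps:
1/(31*12 + 1/(-340 - 295)) = 1/(372 + 1/(-635)) = 1/(372 - 1/635) = 1/(236219/635) = 635/236219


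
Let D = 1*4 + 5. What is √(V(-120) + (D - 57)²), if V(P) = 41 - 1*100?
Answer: √2245 ≈ 47.381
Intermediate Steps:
V(P) = -59 (V(P) = 41 - 100 = -59)
D = 9 (D = 4 + 5 = 9)
√(V(-120) + (D - 57)²) = √(-59 + (9 - 57)²) = √(-59 + (-48)²) = √(-59 + 2304) = √2245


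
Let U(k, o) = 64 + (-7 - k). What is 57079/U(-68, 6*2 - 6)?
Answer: 57079/125 ≈ 456.63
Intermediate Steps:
U(k, o) = 57 - k
57079/U(-68, 6*2 - 6) = 57079/(57 - 1*(-68)) = 57079/(57 + 68) = 57079/125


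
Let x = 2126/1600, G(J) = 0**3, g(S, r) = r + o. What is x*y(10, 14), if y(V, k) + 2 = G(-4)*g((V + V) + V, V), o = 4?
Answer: -1063/400 ≈ -2.6575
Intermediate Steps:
g(S, r) = 4 + r (g(S, r) = r + 4 = 4 + r)
G(J) = 0
y(V, k) = -2 (y(V, k) = -2 + 0*(4 + V) = -2 + 0 = -2)
x = 1063/800 (x = 2126*(1/1600) = 1063/800 ≈ 1.3288)
x*y(10, 14) = (1063/800)*(-2) = -1063/400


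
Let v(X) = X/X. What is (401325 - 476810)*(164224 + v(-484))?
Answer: -12396524125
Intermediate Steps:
v(X) = 1
(401325 - 476810)*(164224 + v(-484)) = (401325 - 476810)*(164224 + 1) = -75485*164225 = -12396524125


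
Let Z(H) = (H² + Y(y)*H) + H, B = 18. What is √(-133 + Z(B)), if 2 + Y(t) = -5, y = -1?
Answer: √83 ≈ 9.1104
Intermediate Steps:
Y(t) = -7 (Y(t) = -2 - 5 = -7)
Z(H) = H² - 6*H (Z(H) = (H² - 7*H) + H = H² - 6*H)
√(-133 + Z(B)) = √(-133 + 18*(-6 + 18)) = √(-133 + 18*12) = √(-133 + 216) = √83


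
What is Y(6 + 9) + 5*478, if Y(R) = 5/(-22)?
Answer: 52575/22 ≈ 2389.8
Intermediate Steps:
Y(R) = -5/22 (Y(R) = 5*(-1/22) = -5/22)
Y(6 + 9) + 5*478 = -5/22 + 5*478 = -5/22 + 2390 = 52575/22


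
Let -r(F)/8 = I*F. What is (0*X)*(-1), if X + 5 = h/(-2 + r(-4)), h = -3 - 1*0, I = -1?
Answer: 0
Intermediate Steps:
r(F) = 8*F (r(F) = -(-8)*F = 8*F)
h = -3 (h = -3 + 0 = -3)
X = -167/34 (X = -5 - 3/(-2 + 8*(-4)) = -5 - 3/(-2 - 32) = -5 - 3/(-34) = -5 - 1/34*(-3) = -5 + 3/34 = -167/34 ≈ -4.9118)
(0*X)*(-1) = (0*(-167/34))*(-1) = 0*(-1) = 0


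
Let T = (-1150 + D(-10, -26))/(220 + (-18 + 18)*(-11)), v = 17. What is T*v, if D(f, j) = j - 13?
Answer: -20213/220 ≈ -91.877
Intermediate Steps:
D(f, j) = -13 + j
T = -1189/220 (T = (-1150 + (-13 - 26))/(220 + (-18 + 18)*(-11)) = (-1150 - 39)/(220 + 0*(-11)) = -1189/(220 + 0) = -1189/220 ≈ -5.4045)
T*v = -1189/220*17 = -20213/220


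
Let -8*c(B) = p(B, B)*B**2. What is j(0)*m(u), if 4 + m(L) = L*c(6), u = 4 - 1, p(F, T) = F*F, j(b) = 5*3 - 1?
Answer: -6860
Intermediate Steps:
j(b) = 14 (j(b) = 15 - 1 = 14)
p(F, T) = F**2
c(B) = -B**4/8 (c(B) = -B**2*B**2/8 = -B**4/8)
u = 3
m(L) = -4 - 162*L (m(L) = -4 + L*(-1/8*6**4) = -4 + L*(-1/8*1296) = -4 + L*(-162) = -4 - 162*L)
j(0)*m(u) = 14*(-4 - 162*3) = 14*(-4 - 486) = 14*(-490) = -6860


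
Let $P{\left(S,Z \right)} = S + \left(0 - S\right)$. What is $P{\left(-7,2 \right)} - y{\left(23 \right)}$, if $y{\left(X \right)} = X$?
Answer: $-23$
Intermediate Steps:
$P{\left(S,Z \right)} = 0$ ($P{\left(S,Z \right)} = S - S = 0$)
$P{\left(-7,2 \right)} - y{\left(23 \right)} = 0 - 23 = -23$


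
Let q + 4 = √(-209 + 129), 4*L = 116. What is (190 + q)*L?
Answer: 5394 + 116*I*√5 ≈ 5394.0 + 259.38*I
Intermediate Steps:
L = 29 (L = (¼)*116 = 29)
q = -4 + 4*I*√5 (q = -4 + √(-209 + 129) = -4 + √(-80) = -4 + 4*I*√5 ≈ -4.0 + 8.9443*I)
(190 + q)*L = (190 + (-4 + 4*I*√5))*29 = (186 + 4*I*√5)*29 = 5394 + 116*I*√5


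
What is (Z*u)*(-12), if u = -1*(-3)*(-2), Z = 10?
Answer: 720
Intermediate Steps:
u = -6 (u = 3*(-2) = -6)
(Z*u)*(-12) = (10*(-6))*(-12) = -60*(-12) = 720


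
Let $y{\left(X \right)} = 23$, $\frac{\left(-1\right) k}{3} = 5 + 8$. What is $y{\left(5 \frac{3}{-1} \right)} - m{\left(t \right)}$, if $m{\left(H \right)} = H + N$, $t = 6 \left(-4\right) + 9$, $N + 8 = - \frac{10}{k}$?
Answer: $\frac{1784}{39} \approx 45.744$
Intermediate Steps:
$k = -39$ ($k = - 3 \left(5 + 8\right) = \left(-3\right) 13 = -39$)
$N = - \frac{302}{39}$ ($N = -8 - \frac{10}{-39} = -8 - - \frac{10}{39} = -8 + \frac{10}{39} = - \frac{302}{39} \approx -7.7436$)
$t = -15$ ($t = -24 + 9 = -15$)
$m{\left(H \right)} = - \frac{302}{39} + H$ ($m{\left(H \right)} = H - \frac{302}{39} = - \frac{302}{39} + H$)
$y{\left(5 \frac{3}{-1} \right)} - m{\left(t \right)} = 23 - \left(- \frac{302}{39} - 15\right) = 23 - - \frac{887}{39} = 23 + \frac{887}{39} = \frac{1784}{39}$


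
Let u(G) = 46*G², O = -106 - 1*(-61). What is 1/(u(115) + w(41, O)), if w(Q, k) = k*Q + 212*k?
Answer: 1/596965 ≈ 1.6751e-6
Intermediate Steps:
O = -45 (O = -106 + 61 = -45)
w(Q, k) = 212*k + Q*k (w(Q, k) = Q*k + 212*k = 212*k + Q*k)
1/(u(115) + w(41, O)) = 1/(46*115² - 45*(212 + 41)) = 1/(46*13225 - 45*253) = 1/(608350 - 11385) = 1/596965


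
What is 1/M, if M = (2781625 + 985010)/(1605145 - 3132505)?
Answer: -101824/251109 ≈ -0.40550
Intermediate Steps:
M = -251109/101824 (M = 3766635/(-1527360) = 3766635*(-1/1527360) = -251109/101824 ≈ -2.4661)
1/M = 1/(-251109/101824) = -101824/251109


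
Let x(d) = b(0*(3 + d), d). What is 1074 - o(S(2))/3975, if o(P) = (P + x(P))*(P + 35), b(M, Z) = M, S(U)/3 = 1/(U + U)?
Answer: 22768657/21200 ≈ 1074.0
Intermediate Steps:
S(U) = 3/(2*U) (S(U) = 3/(U + U) = 3/((2*U)) = 3*(1/(2*U)) = 3/(2*U))
x(d) = 0 (x(d) = 0*(3 + d) = 0)
o(P) = P*(35 + P) (o(P) = (P + 0)*(P + 35) = P*(35 + P))
1074 - o(S(2))/3975 = 1074 - ((3/2)/2)*(35 + (3/2)/2)/3975 = 1074 - ((3/2)*(1/2))*(35 + (3/2)*(1/2))/3975 = 1074 - 3*(35 + 3/4)/4/3975 = 1074 - (3/4)*(143/4)/3975 = 1074 - 429/(16*3975) = 1074 - 1*143/21200 = 1074 - 143/21200 = 22768657/21200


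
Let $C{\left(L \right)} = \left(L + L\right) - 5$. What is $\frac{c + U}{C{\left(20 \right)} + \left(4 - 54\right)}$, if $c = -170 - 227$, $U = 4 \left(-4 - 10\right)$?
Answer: $\frac{151}{5} \approx 30.2$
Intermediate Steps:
$C{\left(L \right)} = -5 + 2 L$ ($C{\left(L \right)} = 2 L - 5 = -5 + 2 L$)
$U = -56$ ($U = 4 \left(-14\right) = -56$)
$c = -397$ ($c = -170 - 227 = -397$)
$\frac{c + U}{C{\left(20 \right)} + \left(4 - 54\right)} = \frac{-397 - 56}{\left(-5 + 2 \cdot 20\right) + \left(4 - 54\right)} = - \frac{453}{\left(-5 + 40\right) + \left(4 - 54\right)} = - \frac{453}{35 - 50} = - \frac{453}{-15} = \left(-453\right) \left(- \frac{1}{15}\right) = \frac{151}{5}$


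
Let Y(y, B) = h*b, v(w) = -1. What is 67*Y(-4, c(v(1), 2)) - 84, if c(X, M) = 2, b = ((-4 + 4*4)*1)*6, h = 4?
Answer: 19212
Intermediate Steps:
b = 72 (b = ((-4 + 16)*1)*6 = (12*1)*6 = 12*6 = 72)
Y(y, B) = 288 (Y(y, B) = 4*72 = 288)
67*Y(-4, c(v(1), 2)) - 84 = 67*288 - 84 = 19296 - 84 = 19212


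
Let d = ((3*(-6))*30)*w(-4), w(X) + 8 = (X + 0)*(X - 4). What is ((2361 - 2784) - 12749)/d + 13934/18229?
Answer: 105174257/59061960 ≈ 1.7807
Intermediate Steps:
w(X) = -8 + X*(-4 + X) (w(X) = -8 + (X + 0)*(X - 4) = -8 + X*(-4 + X))
d = -12960 (d = ((3*(-6))*30)*(-8 + (-4)² - 4*(-4)) = (-18*30)*(-8 + 16 + 16) = -540*24 = -12960)
((2361 - 2784) - 12749)/d + 13934/18229 = ((2361 - 2784) - 12749)/(-12960) + 13934/18229 = (-423 - 12749)*(-1/12960) + 13934*(1/18229) = -13172*(-1/12960) + 13934/18229 = 3293/3240 + 13934/18229 = 105174257/59061960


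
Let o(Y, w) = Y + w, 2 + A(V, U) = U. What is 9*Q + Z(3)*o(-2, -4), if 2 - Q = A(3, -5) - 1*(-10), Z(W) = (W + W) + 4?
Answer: -69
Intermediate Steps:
A(V, U) = -2 + U
Z(W) = 4 + 2*W (Z(W) = 2*W + 4 = 4 + 2*W)
Q = -1 (Q = 2 - ((-2 - 5) - 1*(-10)) = 2 - (-7 + 10) = 2 - 1*3 = 2 - 3 = -1)
9*Q + Z(3)*o(-2, -4) = 9*(-1) + (4 + 2*3)*(-2 - 4) = -9 + (4 + 6)*(-6) = -9 + 10*(-6) = -9 - 60 = -69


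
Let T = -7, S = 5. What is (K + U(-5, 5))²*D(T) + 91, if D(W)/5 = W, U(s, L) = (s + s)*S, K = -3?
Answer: -98224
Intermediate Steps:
U(s, L) = 10*s (U(s, L) = (s + s)*5 = (2*s)*5 = 10*s)
D(W) = 5*W
(K + U(-5, 5))²*D(T) + 91 = (-3 + 10*(-5))²*(5*(-7)) + 91 = (-3 - 50)²*(-35) + 91 = (-53)²*(-35) + 91 = 2809*(-35) + 91 = -98315 + 91 = -98224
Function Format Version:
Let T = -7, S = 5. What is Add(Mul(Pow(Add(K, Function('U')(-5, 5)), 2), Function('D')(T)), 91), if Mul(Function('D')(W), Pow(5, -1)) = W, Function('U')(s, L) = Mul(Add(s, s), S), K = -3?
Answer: -98224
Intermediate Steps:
Function('U')(s, L) = Mul(10, s) (Function('U')(s, L) = Mul(Add(s, s), 5) = Mul(Mul(2, s), 5) = Mul(10, s))
Function('D')(W) = Mul(5, W)
Add(Mul(Pow(Add(K, Function('U')(-5, 5)), 2), Function('D')(T)), 91) = Add(Mul(Pow(Add(-3, Mul(10, -5)), 2), Mul(5, -7)), 91) = Add(Mul(Pow(Add(-3, -50), 2), -35), 91) = Add(Mul(Pow(-53, 2), -35), 91) = Add(Mul(2809, -35), 91) = Add(-98315, 91) = -98224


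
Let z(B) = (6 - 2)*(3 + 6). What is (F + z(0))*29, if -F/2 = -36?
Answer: 3132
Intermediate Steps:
F = 72 (F = -2*(-36) = 72)
z(B) = 36 (z(B) = 4*9 = 36)
(F + z(0))*29 = (72 + 36)*29 = 108*29 = 3132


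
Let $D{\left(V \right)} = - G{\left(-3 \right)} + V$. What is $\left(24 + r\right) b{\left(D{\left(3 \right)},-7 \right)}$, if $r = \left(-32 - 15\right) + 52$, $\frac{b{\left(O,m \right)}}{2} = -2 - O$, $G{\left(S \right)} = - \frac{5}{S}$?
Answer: $- \frac{580}{3} \approx -193.33$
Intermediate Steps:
$D{\left(V \right)} = - \frac{5}{3} + V$ ($D{\left(V \right)} = - \frac{-5}{-3} + V = - \frac{\left(-5\right) \left(-1\right)}{3} + V = \left(-1\right) \frac{5}{3} + V = - \frac{5}{3} + V$)
$b{\left(O,m \right)} = -4 - 2 O$ ($b{\left(O,m \right)} = 2 \left(-2 - O\right) = -4 - 2 O$)
$r = 5$ ($r = -47 + 52 = 5$)
$\left(24 + r\right) b{\left(D{\left(3 \right)},-7 \right)} = \left(24 + 5\right) \left(-4 - 2 \left(- \frac{5}{3} + 3\right)\right) = 29 \left(-4 - \frac{8}{3}\right) = 29 \left(- \frac{20}{3}\right) = - \frac{580}{3}$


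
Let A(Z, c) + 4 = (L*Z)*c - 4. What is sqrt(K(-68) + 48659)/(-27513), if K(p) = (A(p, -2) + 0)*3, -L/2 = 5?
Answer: -sqrt(44555)/27513 ≈ -0.0076720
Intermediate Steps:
L = -10 (L = -2*5 = -10)
A(Z, c) = -8 - 10*Z*c (A(Z, c) = -4 + ((-10*Z)*c - 4) = -4 + (-10*Z*c - 4) = -4 + (-4 - 10*Z*c) = -8 - 10*Z*c)
K(p) = -24 + 60*p (K(p) = ((-8 - 10*p*(-2)) + 0)*3 = ((-8 + 20*p) + 0)*3 = (-8 + 20*p)*3 = -24 + 60*p)
sqrt(K(-68) + 48659)/(-27513) = sqrt((-24 + 60*(-68)) + 48659)/(-27513) = sqrt((-24 - 4080) + 48659)*(-1/27513) = sqrt(-4104 + 48659)*(-1/27513) = sqrt(44555)*(-1/27513) = -sqrt(44555)/27513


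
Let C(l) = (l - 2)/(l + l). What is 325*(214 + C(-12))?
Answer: 836875/12 ≈ 69740.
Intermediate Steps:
C(l) = (-2 + l)/(2*l) (C(l) = (-2 + l)/((2*l)) = (-2 + l)*(1/(2*l)) = (-2 + l)/(2*l))
325*(214 + C(-12)) = 325*(214 + (½)*(-2 - 12)/(-12)) = 325*(214 + (½)*(-1/12)*(-14)) = 325*(214 + 7/12) = 325*(2575/12) = 836875/12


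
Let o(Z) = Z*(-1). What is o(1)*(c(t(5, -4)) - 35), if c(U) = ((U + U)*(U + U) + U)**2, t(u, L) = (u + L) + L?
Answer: -1054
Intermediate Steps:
t(u, L) = u + 2*L (t(u, L) = (L + u) + L = u + 2*L)
c(U) = (U + 4*U**2)**2 (c(U) = ((2*U)*(2*U) + U)**2 = (4*U**2 + U)**2 = (U + 4*U**2)**2)
o(Z) = -Z
o(1)*(c(t(5, -4)) - 35) = (-1*1)*((5 + 2*(-4))**2*(1 + 4*(5 + 2*(-4)))**2 - 35) = -((5 - 8)**2*(1 + 4*(5 - 8))**2 - 35) = -((-3)**2*(1 + 4*(-3))**2 - 35) = -(9*(1 - 12)**2 - 35) = -(9*(-11)**2 - 35) = -(9*121 - 35) = -(1089 - 35) = -1*1054 = -1054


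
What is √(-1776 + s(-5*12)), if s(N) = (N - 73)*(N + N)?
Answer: 6*√394 ≈ 119.10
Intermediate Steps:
s(N) = 2*N*(-73 + N) (s(N) = (-73 + N)*(2*N) = 2*N*(-73 + N))
√(-1776 + s(-5*12)) = √(-1776 + 2*(-5*12)*(-73 - 5*12)) = √(-1776 + 2*(-60)*(-73 - 60)) = √(-1776 + 2*(-60)*(-133)) = √(-1776 + 15960) = √14184 = 6*√394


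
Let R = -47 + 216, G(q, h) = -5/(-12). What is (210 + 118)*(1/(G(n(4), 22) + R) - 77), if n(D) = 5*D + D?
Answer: -51341512/2033 ≈ -25254.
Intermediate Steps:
n(D) = 6*D
G(q, h) = 5/12 (G(q, h) = -5*(-1/12) = 5/12)
R = 169
(210 + 118)*(1/(G(n(4), 22) + R) - 77) = (210 + 118)*(1/(5/12 + 169) - 77) = 328*(1/(2033/12) - 77) = 328*(12/2033 - 77) = 328*(-156529/2033) = -51341512/2033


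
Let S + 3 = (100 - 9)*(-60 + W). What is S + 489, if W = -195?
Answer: -22719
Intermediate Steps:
S = -23208 (S = -3 + (100 - 9)*(-60 - 195) = -3 + 91*(-255) = -3 - 23205 = -23208)
S + 489 = -23208 + 489 = -22719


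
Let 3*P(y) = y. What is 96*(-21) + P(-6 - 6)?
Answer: -2020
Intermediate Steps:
P(y) = y/3
96*(-21) + P(-6 - 6) = 96*(-21) + (-6 - 6)/3 = -2016 + (⅓)*(-12) = -2016 - 4 = -2020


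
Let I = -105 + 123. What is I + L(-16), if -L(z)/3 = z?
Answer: 66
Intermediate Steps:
L(z) = -3*z
I = 18
I + L(-16) = 18 - 3*(-16) = 18 + 48 = 66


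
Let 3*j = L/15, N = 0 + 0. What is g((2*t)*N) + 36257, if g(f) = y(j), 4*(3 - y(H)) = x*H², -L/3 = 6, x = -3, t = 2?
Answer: 906503/25 ≈ 36260.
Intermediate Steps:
L = -18 (L = -3*6 = -18)
N = 0
j = -⅖ (j = (-18/15)/3 = (-18*1/15)/3 = (⅓)*(-6/5) = -⅖ ≈ -0.40000)
y(H) = 3 + 3*H²/4 (y(H) = 3 - (-3)*H²/4 = 3 + 3*H²/4)
g(f) = 78/25 (g(f) = 3 + 3*(-⅖)²/4 = 3 + (¾)*(4/25) = 3 + 3/25 = 78/25)
g((2*t)*N) + 36257 = 78/25 + 36257 = 906503/25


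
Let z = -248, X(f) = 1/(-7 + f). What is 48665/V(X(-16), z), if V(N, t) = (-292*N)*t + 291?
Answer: -1119295/65723 ≈ -17.030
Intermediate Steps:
V(N, t) = 291 - 292*N*t (V(N, t) = -292*N*t + 291 = 291 - 292*N*t)
48665/V(X(-16), z) = 48665/(291 - 292*(-248)/(-7 - 16)) = 48665/(291 - 292*(-248)/(-23)) = 48665/(291 - 292*(-1/23)*(-248)) = 48665/(291 - 72416/23) = 48665/(-65723/23) = 48665*(-23/65723) = -1119295/65723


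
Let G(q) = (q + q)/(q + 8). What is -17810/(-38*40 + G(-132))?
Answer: 276055/23527 ≈ 11.734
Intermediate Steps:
G(q) = 2*q/(8 + q) (G(q) = (2*q)/(8 + q) = 2*q/(8 + q))
-17810/(-38*40 + G(-132)) = -17810/(-38*40 + 2*(-132)/(8 - 132)) = -17810/(-1520 + 2*(-132)/(-124)) = -17810/(-1520 + 2*(-132)*(-1/124)) = -17810/(-1520 + 66/31) = -17810/(-47054/31) = -17810*(-31/47054) = 276055/23527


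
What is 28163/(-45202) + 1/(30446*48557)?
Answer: -10408808374396/16706279751811 ≈ -0.62305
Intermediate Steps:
28163/(-45202) + 1/(30446*48557) = 28163*(-1/45202) + (1/30446)*(1/48557) = -28163/45202 + 1/1478366422 = -10408808374396/16706279751811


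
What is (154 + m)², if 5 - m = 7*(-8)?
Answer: 46225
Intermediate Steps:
m = 61 (m = 5 - 7*(-8) = 5 - 1*(-56) = 5 + 56 = 61)
(154 + m)² = (154 + 61)² = 215² = 46225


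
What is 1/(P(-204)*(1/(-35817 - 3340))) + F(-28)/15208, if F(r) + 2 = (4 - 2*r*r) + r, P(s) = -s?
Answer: -18619526/96951 ≈ -192.05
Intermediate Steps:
F(r) = 2 + r - 2*r**2 (F(r) = -2 + ((4 - 2*r*r) + r) = -2 + ((4 - 2*r**2) + r) = -2 + (4 + r - 2*r**2) = 2 + r - 2*r**2)
1/(P(-204)*(1/(-35817 - 3340))) + F(-28)/15208 = 1/(((-1*(-204)))*(1/(-35817 - 3340))) + (2 - 28 - 2*(-28)**2)/15208 = 1/(204*(1/(-39157))) + (2 - 28 - 2*784)*(1/15208) = 1/(204*(-1/39157)) + (2 - 28 - 1568)*(1/15208) = (1/204)*(-39157) - 1594*1/15208 = -39157/204 - 797/7604 = -18619526/96951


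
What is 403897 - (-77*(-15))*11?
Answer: 391192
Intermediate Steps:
403897 - (-77*(-15))*11 = 403897 - 1155*11 = 403897 - 1*12705 = 403897 - 12705 = 391192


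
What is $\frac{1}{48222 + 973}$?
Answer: $\frac{1}{49195} \approx 2.0327 \cdot 10^{-5}$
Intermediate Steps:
$\frac{1}{48222 + 973} = \frac{1}{49195}$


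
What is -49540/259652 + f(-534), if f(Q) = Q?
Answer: -34675927/64913 ≈ -534.19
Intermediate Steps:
-49540/259652 + f(-534) = -49540/259652 - 534 = -49540*1/259652 - 534 = -12385/64913 - 534 = -34675927/64913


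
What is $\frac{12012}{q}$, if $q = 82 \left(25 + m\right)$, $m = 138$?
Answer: $\frac{6006}{6683} \approx 0.8987$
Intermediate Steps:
$q = 13366$ ($q = 82 \left(25 + 138\right) = 82 \cdot 163 = 13366$)
$\frac{12012}{q} = \frac{12012}{13366} = 12012 \cdot \frac{1}{13366} = \frac{6006}{6683}$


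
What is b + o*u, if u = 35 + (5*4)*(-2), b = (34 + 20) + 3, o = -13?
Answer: 122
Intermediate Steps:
b = 57 (b = 54 + 3 = 57)
u = -5 (u = 35 + 20*(-2) = 35 - 40 = -5)
b + o*u = 57 - 13*(-5) = 57 + 65 = 122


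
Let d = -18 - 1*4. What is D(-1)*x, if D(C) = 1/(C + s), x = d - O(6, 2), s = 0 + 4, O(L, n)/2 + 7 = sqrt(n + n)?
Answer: -4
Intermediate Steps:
O(L, n) = -14 + 2*sqrt(2)*sqrt(n) (O(L, n) = -14 + 2*sqrt(n + n) = -14 + 2*sqrt(2*n) = -14 + 2*(sqrt(2)*sqrt(n)) = -14 + 2*sqrt(2)*sqrt(n))
d = -22 (d = -18 - 4 = -22)
s = 4
x = -12 (x = -22 - (-14 + 2*sqrt(2)*sqrt(2)) = -22 - (-14 + 4) = -22 - 1*(-10) = -22 + 10 = -12)
D(C) = 1/(4 + C) (D(C) = 1/(C + 4) = 1/(4 + C))
D(-1)*x = -12/(4 - 1) = -12/3 = (1/3)*(-12) = -4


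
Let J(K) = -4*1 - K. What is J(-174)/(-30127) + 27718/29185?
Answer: 830098736/879256495 ≈ 0.94409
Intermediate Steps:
J(K) = -4 - K
J(-174)/(-30127) + 27718/29185 = (-4 - 1*(-174))/(-30127) + 27718/29185 = (-4 + 174)*(-1/30127) + 27718*(1/29185) = 170*(-1/30127) + 27718/29185 = -170/30127 + 27718/29185 = 830098736/879256495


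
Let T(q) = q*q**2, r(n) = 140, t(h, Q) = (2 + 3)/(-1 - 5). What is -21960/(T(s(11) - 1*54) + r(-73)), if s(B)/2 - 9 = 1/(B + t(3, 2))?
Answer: 1246125690/2596397041 ≈ 0.47994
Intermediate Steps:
t(h, Q) = -5/6 (t(h, Q) = 5/(-6) = 5*(-1/6) = -5/6)
s(B) = 18 + 2/(-5/6 + B) (s(B) = 18 + 2/(B - 5/6) = 18 + 2/(-5/6 + B))
T(q) = q**3
-21960/(T(s(11) - 1*54) + r(-73)) = -21960/((6*(-13 + 18*11)/(-5 + 6*11) - 1*54)**3 + 140) = -21960/((6*(-13 + 198)/(-5 + 66) - 54)**3 + 140) = -21960/((6*185/61 - 54)**3 + 140) = -21960/((6*(1/61)*185 - 54)**3 + 140) = -21960/((1110/61 - 54)**3 + 140) = -21960/((-2184/61)**3 + 140) = -21960/(-10417365504/226981 + 140) = -21960/(-10385588164/226981) = -21960*(-226981/10385588164) = 1246125690/2596397041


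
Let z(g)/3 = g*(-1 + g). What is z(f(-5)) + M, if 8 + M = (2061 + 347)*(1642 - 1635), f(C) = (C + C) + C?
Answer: 17568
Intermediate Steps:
f(C) = 3*C (f(C) = 2*C + C = 3*C)
z(g) = 3*g*(-1 + g) (z(g) = 3*(g*(-1 + g)) = 3*g*(-1 + g))
M = 16848 (M = -8 + (2061 + 347)*(1642 - 1635) = -8 + 2408*7 = -8 + 16856 = 16848)
z(f(-5)) + M = 3*(3*(-5))*(-1 + 3*(-5)) + 16848 = 3*(-15)*(-1 - 15) + 16848 = 3*(-15)*(-16) + 16848 = 720 + 16848 = 17568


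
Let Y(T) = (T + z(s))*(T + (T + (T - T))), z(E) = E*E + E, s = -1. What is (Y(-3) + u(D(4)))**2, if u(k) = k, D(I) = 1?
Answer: 361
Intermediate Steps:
z(E) = E + E**2 (z(E) = E**2 + E = E + E**2)
Y(T) = 2*T**2 (Y(T) = (T - (1 - 1))*(T + (T + (T - T))) = (T - 1*0)*(T + (T + 0)) = (T + 0)*(T + T) = T*(2*T) = 2*T**2)
(Y(-3) + u(D(4)))**2 = (2*(-3)**2 + 1)**2 = (2*9 + 1)**2 = (18 + 1)**2 = 19**2 = 361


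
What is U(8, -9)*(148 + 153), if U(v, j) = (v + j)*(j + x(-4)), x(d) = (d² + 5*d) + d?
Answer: 5117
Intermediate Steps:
x(d) = d² + 6*d
U(v, j) = (-8 + j)*(j + v) (U(v, j) = (v + j)*(j - 4*(6 - 4)) = (j + v)*(j - 4*2) = (j + v)*(j - 8) = (j + v)*(-8 + j) = (-8 + j)*(j + v))
U(8, -9)*(148 + 153) = ((-9)² - 8*(-9) - 8*8 - 9*8)*(148 + 153) = (81 + 72 - 64 - 72)*301 = 17*301 = 5117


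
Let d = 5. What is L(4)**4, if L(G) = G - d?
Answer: 1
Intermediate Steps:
L(G) = -5 + G (L(G) = G - 1*5 = G - 5 = -5 + G)
L(4)**4 = (-5 + 4)**4 = (-1)**4 = 1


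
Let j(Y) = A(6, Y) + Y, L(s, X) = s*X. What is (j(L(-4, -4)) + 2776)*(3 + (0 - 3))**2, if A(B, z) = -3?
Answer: 0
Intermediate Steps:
L(s, X) = X*s
j(Y) = -3 + Y
(j(L(-4, -4)) + 2776)*(3 + (0 - 3))**2 = ((-3 - 4*(-4)) + 2776)*(3 + (0 - 3))**2 = ((-3 + 16) + 2776)*(3 - 3)**2 = (13 + 2776)*0**2 = 2789*0 = 0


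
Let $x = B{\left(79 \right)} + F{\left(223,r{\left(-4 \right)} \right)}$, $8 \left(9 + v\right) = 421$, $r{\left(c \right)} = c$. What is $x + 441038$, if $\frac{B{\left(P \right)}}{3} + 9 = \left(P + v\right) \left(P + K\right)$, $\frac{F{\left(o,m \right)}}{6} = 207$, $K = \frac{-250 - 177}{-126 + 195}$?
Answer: $\frac{10787887}{23} \approx 4.6904 \cdot 10^{5}$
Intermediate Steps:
$K = - \frac{427}{69} \approx -6.1884$
$F{\left(o,m \right)} = 1242$ ($F{\left(o,m \right)} = 6 \cdot 207 = 1242$)
$v = \frac{349}{8}$ ($v = -9 + \frac{1}{8} \cdot 421 = -9 + \frac{421}{8} = \frac{349}{8} \approx 43.625$)
$B{\left(P \right)} = -27 + 3 \left(- \frac{427}{69} + P\right) \left(\frac{349}{8} + P\right)$ ($B{\left(P \right)} = -27 + 3 \left(P + \frac{349}{8}\right) \left(P - \frac{427}{69}\right) = -27 + 3 \left(\frac{349}{8} + P\right) \left(- \frac{427}{69} + P\right) = -27 + 3 \left(- \frac{427}{69} + P\right) \left(\frac{349}{8} + P\right)$)
$x = \frac{644013}{23}$ ($x = \left(- \frac{153991}{184} + 3 \cdot 79^{2} + \frac{20665}{184} \cdot 79\right) + 1242 = \left(- \frac{153991}{184} + 3 \cdot 6241 + \frac{1632535}{184}\right) + 1242 = \left(- \frac{153991}{184} + 18723 + \frac{1632535}{184}\right) + 1242 = \frac{615447}{23} + 1242 = \frac{644013}{23} \approx 28001.0$)
$x + 441038 = \frac{644013}{23} + 441038 = \frac{10787887}{23}$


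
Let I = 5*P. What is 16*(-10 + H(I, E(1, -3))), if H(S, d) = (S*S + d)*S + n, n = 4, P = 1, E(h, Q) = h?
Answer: 1984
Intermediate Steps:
I = 5 (I = 5*1 = 5)
H(S, d) = 4 + S*(d + S**2) (H(S, d) = (S*S + d)*S + 4 = (S**2 + d)*S + 4 = (d + S**2)*S + 4 = S*(d + S**2) + 4 = 4 + S*(d + S**2))
16*(-10 + H(I, E(1, -3))) = 16*(-10 + (4 + 5**3 + 5*1)) = 16*(-10 + (4 + 125 + 5)) = 16*(-10 + 134) = 16*124 = 1984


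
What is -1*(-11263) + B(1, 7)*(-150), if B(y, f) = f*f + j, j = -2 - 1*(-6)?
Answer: 3313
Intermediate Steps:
j = 4 (j = -2 + 6 = 4)
B(y, f) = 4 + f² (B(y, f) = f*f + 4 = f² + 4 = 4 + f²)
-1*(-11263) + B(1, 7)*(-150) = -1*(-11263) + (4 + 7²)*(-150) = 11263 + (4 + 49)*(-150) = 11263 + 53*(-150) = 11263 - 7950 = 3313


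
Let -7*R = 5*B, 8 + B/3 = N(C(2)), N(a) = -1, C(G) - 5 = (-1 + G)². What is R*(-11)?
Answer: -1485/7 ≈ -212.14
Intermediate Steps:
C(G) = 5 + (-1 + G)²
B = -27 (B = -24 + 3*(-1) = -24 - 3 = -27)
R = 135/7 (R = -5*(-27)/7 = -⅐*(-135) = 135/7 ≈ 19.286)
R*(-11) = (135/7)*(-11) = -1485/7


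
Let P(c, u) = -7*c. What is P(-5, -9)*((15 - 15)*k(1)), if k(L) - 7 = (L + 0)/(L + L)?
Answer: 0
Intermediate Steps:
k(L) = 15/2 (k(L) = 7 + (L + 0)/(L + L) = 7 + L/((2*L)) = 7 + L*(1/(2*L)) = 7 + ½ = 15/2)
P(-5, -9)*((15 - 15)*k(1)) = (-7*(-5))*((15 - 15)*(15/2)) = 35*(0*(15/2)) = 35*0 = 0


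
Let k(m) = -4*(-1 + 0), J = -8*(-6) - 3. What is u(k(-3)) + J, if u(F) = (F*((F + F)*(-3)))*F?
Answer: -339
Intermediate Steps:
J = 45 (J = 48 - 3 = 45)
k(m) = 4 (k(m) = -4*(-1) = 4)
u(F) = -6*F³ (u(F) = (F*((2*F)*(-3)))*F = (F*(-6*F))*F = (-6*F²)*F = -6*F³)
u(k(-3)) + J = -6*4³ + 45 = -6*64 + 45 = -384 + 45 = -339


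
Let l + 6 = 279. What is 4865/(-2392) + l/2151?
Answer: -3270533/1715064 ≈ -1.9069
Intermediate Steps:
l = 273 (l = -6 + 279 = 273)
4865/(-2392) + l/2151 = 4865/(-2392) + 273/2151 = 4865*(-1/2392) + 273*(1/2151) = -4865/2392 + 91/717 = -3270533/1715064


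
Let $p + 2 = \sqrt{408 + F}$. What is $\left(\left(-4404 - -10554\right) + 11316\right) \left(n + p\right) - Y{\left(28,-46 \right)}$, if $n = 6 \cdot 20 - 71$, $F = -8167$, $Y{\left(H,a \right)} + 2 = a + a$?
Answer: $820996 + 17466 i \sqrt{7759} \approx 8.21 \cdot 10^{5} + 1.5385 \cdot 10^{6} i$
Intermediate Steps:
$Y{\left(H,a \right)} = -2 + 2 a$ ($Y{\left(H,a \right)} = -2 + \left(a + a\right) = -2 + 2 a$)
$p = -2 + i \sqrt{7759}$ ($p = -2 + \sqrt{408 - 8167} = -2 + \sqrt{-7759} = -2 + i \sqrt{7759} \approx -2.0 + 88.085 i$)
$n = 49$ ($n = 120 - 71 = 49$)
$\left(\left(-4404 - -10554\right) + 11316\right) \left(n + p\right) - Y{\left(28,-46 \right)} = \left(\left(-4404 - -10554\right) + 11316\right) \left(49 - \left(2 - i \sqrt{7759}\right)\right) - \left(-2 + 2 \left(-46\right)\right) = \left(\left(-4404 + 10554\right) + 11316\right) \left(47 + i \sqrt{7759}\right) - \left(-2 - 92\right) = \left(6150 + 11316\right) \left(47 + i \sqrt{7759}\right) - -94 = 17466 \left(47 + i \sqrt{7759}\right) + 94 = \left(820902 + 17466 i \sqrt{7759}\right) + 94 = 820996 + 17466 i \sqrt{7759}$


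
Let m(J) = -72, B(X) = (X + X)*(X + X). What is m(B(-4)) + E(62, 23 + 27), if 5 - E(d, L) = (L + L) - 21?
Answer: -146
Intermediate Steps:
B(X) = 4*X² (B(X) = (2*X)*(2*X) = 4*X²)
E(d, L) = 26 - 2*L (E(d, L) = 5 - ((L + L) - 21) = 5 - (2*L - 21) = 5 - (-21 + 2*L) = 5 + (21 - 2*L) = 26 - 2*L)
m(B(-4)) + E(62, 23 + 27) = -72 + (26 - 2*(23 + 27)) = -72 + (26 - 2*50) = -72 + (26 - 100) = -72 - 74 = -146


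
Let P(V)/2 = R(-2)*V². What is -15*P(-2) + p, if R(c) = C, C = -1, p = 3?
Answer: 123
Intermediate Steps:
R(c) = -1
P(V) = -2*V² (P(V) = 2*(-V²) = -2*V²)
-15*P(-2) + p = -(-30)*(-2)² + 3 = -(-30)*4 + 3 = -15*(-8) + 3 = 120 + 3 = 123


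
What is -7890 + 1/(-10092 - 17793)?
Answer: -220012651/27885 ≈ -7890.0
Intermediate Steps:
-7890 + 1/(-10092 - 17793) = -7890 + 1/(-27885) = -7890 - 1/27885 = -220012651/27885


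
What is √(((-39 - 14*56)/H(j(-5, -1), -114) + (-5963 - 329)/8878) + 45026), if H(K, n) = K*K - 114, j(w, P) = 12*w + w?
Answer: √14994080691459541779/18248729 ≈ 212.19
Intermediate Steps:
j(w, P) = 13*w
H(K, n) = -114 + K² (H(K, n) = K² - 114 = -114 + K²)
√(((-39 - 14*56)/H(j(-5, -1), -114) + (-5963 - 329)/8878) + 45026) = √(((-39 - 14*56)/(-114 + (13*(-5))²) + (-5963 - 329)/8878) + 45026) = √(((-39 - 784)/(-114 + (-65)²) - 6292*1/8878) + 45026) = √((-823/(-114 + 4225) - 3146/4439) + 45026) = √((-823/4111 - 3146/4439) + 45026) = √(-16586503/18248729 + 45026) = √(821650685451/18248729) = √14994080691459541779/18248729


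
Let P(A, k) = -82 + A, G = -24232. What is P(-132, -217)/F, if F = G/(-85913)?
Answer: -9192691/12116 ≈ -758.72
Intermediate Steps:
F = 24232/85913 (F = -24232/(-85913) = -24232*(-1/85913) = 24232/85913 ≈ 0.28205)
P(-132, -217)/F = (-82 - 132)/(24232/85913) = -214*85913/24232 = -9192691/12116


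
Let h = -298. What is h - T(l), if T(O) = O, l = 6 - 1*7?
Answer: -297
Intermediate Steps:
l = -1 (l = 6 - 7 = -1)
h - T(l) = -298 - 1*(-1) = -298 + 1 = -297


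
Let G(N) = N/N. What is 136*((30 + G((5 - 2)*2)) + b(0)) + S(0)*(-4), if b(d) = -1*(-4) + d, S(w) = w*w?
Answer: 4760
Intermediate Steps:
S(w) = w**2
G(N) = 1
b(d) = 4 + d
136*((30 + G((5 - 2)*2)) + b(0)) + S(0)*(-4) = 136*((30 + 1) + (4 + 0)) + 0**2*(-4) = 136*(31 + 4) + 0*(-4) = 136*35 + 0 = 4760 + 0 = 4760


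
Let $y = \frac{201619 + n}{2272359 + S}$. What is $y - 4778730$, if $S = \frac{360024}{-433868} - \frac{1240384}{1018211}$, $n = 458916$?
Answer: $- \frac{1199290610106918929672675}{250964311241254189} \approx -4.7787 \cdot 10^{6}$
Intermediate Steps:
$S = - \frac{226185830594}{110442292537}$ ($S = 360024 \left(- \frac{1}{433868}\right) - \frac{1240384}{1018211} = - \frac{90006}{108467} - \frac{1240384}{1018211} = - \frac{226185830594}{110442292537} \approx -2.048$)
$y = \frac{72950999700927295}{250964311241254189}$ ($y = \frac{201619 + 458916}{2272359 - \frac{226185830594}{110442292537}} = \frac{660535}{\frac{250964311241254189}{110442292537}} = 660535 \cdot \frac{110442292537}{250964311241254189} = \frac{72950999700927295}{250964311241254189} \approx 0.29068$)
$y - 4778730 = \frac{72950999700927295}{250964311241254189} - 4778730 = - \frac{1199290610106918929672675}{250964311241254189}$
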